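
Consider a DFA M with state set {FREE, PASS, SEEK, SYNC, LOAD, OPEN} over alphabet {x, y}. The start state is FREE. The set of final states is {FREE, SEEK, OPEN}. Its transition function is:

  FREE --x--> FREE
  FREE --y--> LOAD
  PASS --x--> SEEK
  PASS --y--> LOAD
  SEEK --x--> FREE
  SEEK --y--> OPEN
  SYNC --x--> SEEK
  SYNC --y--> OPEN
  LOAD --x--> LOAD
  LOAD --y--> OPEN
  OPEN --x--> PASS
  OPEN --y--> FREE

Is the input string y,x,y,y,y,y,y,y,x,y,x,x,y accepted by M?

Trace: FREE -y-> LOAD -x-> LOAD -y-> OPEN -y-> FREE -y-> LOAD -y-> OPEN -y-> FREE -y-> LOAD -x-> LOAD -y-> OPEN -x-> PASS -x-> SEEK -y-> OPEN
End state OPEN is accepting.

Yes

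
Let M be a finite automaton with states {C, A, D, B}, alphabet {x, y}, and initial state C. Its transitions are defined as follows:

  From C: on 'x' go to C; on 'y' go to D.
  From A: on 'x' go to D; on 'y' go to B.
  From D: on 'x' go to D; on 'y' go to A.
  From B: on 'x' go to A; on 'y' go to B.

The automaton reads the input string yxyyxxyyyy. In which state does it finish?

C → D → D → A → B → A → D → A → B → B → B

B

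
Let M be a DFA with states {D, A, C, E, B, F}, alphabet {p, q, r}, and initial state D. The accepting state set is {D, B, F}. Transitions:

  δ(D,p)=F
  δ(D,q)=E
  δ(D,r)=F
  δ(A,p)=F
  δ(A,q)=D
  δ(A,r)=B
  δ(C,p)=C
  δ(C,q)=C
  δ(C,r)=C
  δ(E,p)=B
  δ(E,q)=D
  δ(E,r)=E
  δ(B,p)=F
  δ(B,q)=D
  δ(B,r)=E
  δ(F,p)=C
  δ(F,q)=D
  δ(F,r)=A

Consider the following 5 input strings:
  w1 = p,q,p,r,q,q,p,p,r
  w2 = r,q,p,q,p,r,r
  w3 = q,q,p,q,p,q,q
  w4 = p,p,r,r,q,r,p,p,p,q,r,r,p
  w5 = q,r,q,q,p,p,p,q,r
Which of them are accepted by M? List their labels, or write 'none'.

w2

w1: Trace: D -p-> F -q-> D -p-> F -r-> A -q-> D -q-> E -p-> B -p-> F -r-> A  → end A, rejected
w2: Trace: D -r-> F -q-> D -p-> F -q-> D -p-> F -r-> A -r-> B  → end B, accepted
w3: Trace: D -q-> E -q-> D -p-> F -q-> D -p-> F -q-> D -q-> E  → end E, rejected
w4: Trace: D -p-> F -p-> C -r-> C -r-> C -q-> C -r-> C -p-> C -p-> C -p-> C -q-> C -r-> C -r-> C -p-> C  → end C, rejected
w5: Trace: D -q-> E -r-> E -q-> D -q-> E -p-> B -p-> F -p-> C -q-> C -r-> C  → end C, rejected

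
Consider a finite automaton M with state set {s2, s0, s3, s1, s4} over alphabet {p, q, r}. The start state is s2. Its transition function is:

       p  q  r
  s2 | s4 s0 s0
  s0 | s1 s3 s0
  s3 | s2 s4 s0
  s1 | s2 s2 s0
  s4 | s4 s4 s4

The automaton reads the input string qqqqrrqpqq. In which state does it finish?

s4

s2 → s0 → s3 → s4 → s4 → s4 → s4 → s4 → s4 → s4 → s4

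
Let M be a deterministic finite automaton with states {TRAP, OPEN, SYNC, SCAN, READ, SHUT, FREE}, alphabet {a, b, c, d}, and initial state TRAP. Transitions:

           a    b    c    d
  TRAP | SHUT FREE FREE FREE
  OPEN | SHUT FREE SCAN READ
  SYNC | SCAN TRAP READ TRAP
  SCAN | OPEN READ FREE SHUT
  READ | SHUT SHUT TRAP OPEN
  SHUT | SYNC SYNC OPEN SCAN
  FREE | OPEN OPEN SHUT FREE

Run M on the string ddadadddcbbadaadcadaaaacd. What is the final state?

SHUT

TRAP → FREE → FREE → OPEN → READ → SHUT → SCAN → SHUT → SCAN → FREE → OPEN → FREE → OPEN → READ → SHUT → SYNC → TRAP → FREE → OPEN → READ → SHUT → SYNC → SCAN → OPEN → SCAN → SHUT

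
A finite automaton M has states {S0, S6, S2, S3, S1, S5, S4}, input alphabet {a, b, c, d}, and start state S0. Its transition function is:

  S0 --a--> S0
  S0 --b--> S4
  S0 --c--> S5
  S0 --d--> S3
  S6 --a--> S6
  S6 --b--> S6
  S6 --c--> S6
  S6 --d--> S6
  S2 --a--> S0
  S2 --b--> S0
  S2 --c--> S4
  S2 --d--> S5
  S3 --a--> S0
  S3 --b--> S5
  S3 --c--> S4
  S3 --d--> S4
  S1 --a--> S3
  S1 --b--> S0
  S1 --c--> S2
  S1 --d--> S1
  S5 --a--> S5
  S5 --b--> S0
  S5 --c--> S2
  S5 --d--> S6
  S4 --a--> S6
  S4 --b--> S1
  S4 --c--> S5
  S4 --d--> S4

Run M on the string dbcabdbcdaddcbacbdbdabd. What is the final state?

S6

start at S0
read 'd': S0 → S3
read 'b': S3 → S5
read 'c': S5 → S2
read 'a': S2 → S0
read 'b': S0 → S4
read 'd': S4 → S4
read 'b': S4 → S1
read 'c': S1 → S2
read 'd': S2 → S5
read 'a': S5 → S5
read 'd': S5 → S6
read 'd': S6 → S6
read 'c': S6 → S6
read 'b': S6 → S6
read 'a': S6 → S6
read 'c': S6 → S6
read 'b': S6 → S6
read 'd': S6 → S6
read 'b': S6 → S6
read 'd': S6 → S6
read 'a': S6 → S6
read 'b': S6 → S6
read 'd': S6 → S6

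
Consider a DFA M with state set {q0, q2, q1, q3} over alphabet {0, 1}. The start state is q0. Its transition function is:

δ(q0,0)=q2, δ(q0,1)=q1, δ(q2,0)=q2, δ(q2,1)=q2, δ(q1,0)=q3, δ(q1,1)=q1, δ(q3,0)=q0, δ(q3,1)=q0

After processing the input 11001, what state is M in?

Trace: q0 -1-> q1 -1-> q1 -0-> q3 -0-> q0 -1-> q1

q1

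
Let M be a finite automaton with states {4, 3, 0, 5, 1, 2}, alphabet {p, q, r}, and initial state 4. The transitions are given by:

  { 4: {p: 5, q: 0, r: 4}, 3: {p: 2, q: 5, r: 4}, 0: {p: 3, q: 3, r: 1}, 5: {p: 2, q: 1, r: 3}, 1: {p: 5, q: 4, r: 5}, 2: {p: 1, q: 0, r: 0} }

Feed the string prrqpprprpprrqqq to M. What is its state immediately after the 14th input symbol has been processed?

4

start at 4
read 'p': 4 → 5
read 'r': 5 → 3
read 'r': 3 → 4
read 'q': 4 → 0
read 'p': 0 → 3
read 'p': 3 → 2
read 'r': 2 → 0
read 'p': 0 → 3
read 'r': 3 → 4
read 'p': 4 → 5
read 'p': 5 → 2
read 'r': 2 → 0
read 'r': 0 → 1
read 'q': 1 → 4
After 14 symbols: 4.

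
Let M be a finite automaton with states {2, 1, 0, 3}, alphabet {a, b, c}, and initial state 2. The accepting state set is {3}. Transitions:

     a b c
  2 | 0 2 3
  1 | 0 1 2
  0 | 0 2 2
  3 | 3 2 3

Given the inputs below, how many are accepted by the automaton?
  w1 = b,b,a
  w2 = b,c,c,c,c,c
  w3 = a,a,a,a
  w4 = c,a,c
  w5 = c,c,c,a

w1: 2 → 2 → 2 → 0  → end 0, rejected
w2: 2 → 2 → 3 → 3 → 3 → 3 → 3  → end 3, accepted
w3: 2 → 0 → 0 → 0 → 0  → end 0, rejected
w4: 2 → 3 → 3 → 3  → end 3, accepted
w5: 2 → 3 → 3 → 3 → 3  → end 3, accepted

3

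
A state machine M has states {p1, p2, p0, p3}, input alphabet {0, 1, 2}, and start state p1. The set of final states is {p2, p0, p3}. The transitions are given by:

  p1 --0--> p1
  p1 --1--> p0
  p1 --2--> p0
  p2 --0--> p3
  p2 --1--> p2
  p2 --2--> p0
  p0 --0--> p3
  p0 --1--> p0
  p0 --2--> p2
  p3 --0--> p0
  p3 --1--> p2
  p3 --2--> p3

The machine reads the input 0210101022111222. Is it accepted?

Trace: p1 -0-> p1 -2-> p0 -1-> p0 -0-> p3 -1-> p2 -0-> p3 -1-> p2 -0-> p3 -2-> p3 -2-> p3 -1-> p2 -1-> p2 -1-> p2 -2-> p0 -2-> p2 -2-> p0
End state p0 is accepting.

Yes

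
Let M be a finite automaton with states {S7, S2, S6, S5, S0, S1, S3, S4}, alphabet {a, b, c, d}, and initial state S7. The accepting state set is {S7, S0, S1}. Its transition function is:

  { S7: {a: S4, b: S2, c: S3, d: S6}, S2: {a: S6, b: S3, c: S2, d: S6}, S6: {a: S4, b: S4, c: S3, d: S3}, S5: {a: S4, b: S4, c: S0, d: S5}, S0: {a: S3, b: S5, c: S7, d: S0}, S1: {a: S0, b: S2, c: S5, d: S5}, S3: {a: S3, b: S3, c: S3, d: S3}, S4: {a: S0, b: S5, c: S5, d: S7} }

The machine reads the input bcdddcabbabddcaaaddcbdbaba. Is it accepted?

No

S7 → S2 → S2 → S6 → S3 → S3 → S3 → S3 → S3 → S3 → S3 → S3 → S3 → S3 → S3 → S3 → S3 → S3 → S3 → S3 → S3 → S3 → S3 → S3 → S3 → S3 → S3
End state S3 is not accepting.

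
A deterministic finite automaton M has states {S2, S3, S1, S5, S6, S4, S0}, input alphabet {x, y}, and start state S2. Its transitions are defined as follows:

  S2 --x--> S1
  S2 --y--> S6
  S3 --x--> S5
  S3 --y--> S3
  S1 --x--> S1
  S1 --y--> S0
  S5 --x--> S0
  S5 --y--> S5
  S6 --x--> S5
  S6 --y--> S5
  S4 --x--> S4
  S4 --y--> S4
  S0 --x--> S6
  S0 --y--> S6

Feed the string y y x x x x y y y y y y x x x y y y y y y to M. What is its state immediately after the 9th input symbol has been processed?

S5

Trace: S2 -y-> S6 -y-> S5 -x-> S0 -x-> S6 -x-> S5 -x-> S0 -y-> S6 -y-> S5 -y-> S5
After 9 symbols: S5.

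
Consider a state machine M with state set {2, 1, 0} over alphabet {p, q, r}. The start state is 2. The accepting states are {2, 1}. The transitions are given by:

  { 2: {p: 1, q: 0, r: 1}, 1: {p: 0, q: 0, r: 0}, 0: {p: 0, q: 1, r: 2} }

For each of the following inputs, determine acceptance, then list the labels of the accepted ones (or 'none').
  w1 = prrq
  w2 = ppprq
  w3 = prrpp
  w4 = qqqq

w1:
  start at 2
  read 'p': 2 → 1
  read 'r': 1 → 0
  read 'r': 0 → 2
  read 'q': 2 → 0
  end 0, rejected
w2:
  start at 2
  read 'p': 2 → 1
  read 'p': 1 → 0
  read 'p': 0 → 0
  read 'r': 0 → 2
  read 'q': 2 → 0
  end 0, rejected
w3:
  start at 2
  read 'p': 2 → 1
  read 'r': 1 → 0
  read 'r': 0 → 2
  read 'p': 2 → 1
  read 'p': 1 → 0
  end 0, rejected
w4:
  start at 2
  read 'q': 2 → 0
  read 'q': 0 → 1
  read 'q': 1 → 0
  read 'q': 0 → 1
  end 1, accepted

w4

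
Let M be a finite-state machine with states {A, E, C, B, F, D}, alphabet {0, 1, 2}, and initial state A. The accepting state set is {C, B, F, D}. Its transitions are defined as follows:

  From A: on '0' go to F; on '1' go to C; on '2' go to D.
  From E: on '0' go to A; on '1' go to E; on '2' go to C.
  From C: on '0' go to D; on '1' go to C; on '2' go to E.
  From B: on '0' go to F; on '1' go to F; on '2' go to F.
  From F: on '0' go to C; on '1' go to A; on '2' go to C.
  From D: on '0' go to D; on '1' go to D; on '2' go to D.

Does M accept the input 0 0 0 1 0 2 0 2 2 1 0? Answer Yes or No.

Yes

Trace: A -0-> F -0-> C -0-> D -1-> D -0-> D -2-> D -0-> D -2-> D -2-> D -1-> D -0-> D
End state D is accepting.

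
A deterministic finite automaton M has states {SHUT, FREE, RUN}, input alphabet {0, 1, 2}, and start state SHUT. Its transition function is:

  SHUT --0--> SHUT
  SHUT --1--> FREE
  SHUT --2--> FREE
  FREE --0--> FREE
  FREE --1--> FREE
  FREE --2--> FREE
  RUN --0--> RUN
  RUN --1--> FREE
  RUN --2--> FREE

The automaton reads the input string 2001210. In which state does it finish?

FREE

Trace: SHUT -2-> FREE -0-> FREE -0-> FREE -1-> FREE -2-> FREE -1-> FREE -0-> FREE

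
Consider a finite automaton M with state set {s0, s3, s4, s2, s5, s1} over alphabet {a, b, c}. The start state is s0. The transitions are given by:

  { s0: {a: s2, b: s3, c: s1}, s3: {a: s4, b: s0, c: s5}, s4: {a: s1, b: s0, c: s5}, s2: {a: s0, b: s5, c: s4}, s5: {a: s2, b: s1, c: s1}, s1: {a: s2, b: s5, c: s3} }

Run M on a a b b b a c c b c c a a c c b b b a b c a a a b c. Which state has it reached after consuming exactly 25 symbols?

s5

start at s0
read 'a': s0 → s2
read 'a': s2 → s0
read 'b': s0 → s3
read 'b': s3 → s0
read 'b': s0 → s3
read 'a': s3 → s4
read 'c': s4 → s5
read 'c': s5 → s1
read 'b': s1 → s5
read 'c': s5 → s1
read 'c': s1 → s3
read 'a': s3 → s4
read 'a': s4 → s1
read 'c': s1 → s3
read 'c': s3 → s5
read 'b': s5 → s1
read 'b': s1 → s5
read 'b': s5 → s1
read 'a': s1 → s2
read 'b': s2 → s5
read 'c': s5 → s1
read 'a': s1 → s2
read 'a': s2 → s0
read 'a': s0 → s2
read 'b': s2 → s5
After 25 symbols: s5.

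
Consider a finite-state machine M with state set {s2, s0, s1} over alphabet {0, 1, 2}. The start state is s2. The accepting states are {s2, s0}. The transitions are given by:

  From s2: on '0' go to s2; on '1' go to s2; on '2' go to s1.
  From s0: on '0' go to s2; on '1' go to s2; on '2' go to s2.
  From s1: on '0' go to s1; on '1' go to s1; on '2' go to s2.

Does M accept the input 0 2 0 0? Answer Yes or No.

start at s2
read '0': s2 → s2
read '2': s2 → s1
read '0': s1 → s1
read '0': s1 → s1
End state s1 is not accepting.

No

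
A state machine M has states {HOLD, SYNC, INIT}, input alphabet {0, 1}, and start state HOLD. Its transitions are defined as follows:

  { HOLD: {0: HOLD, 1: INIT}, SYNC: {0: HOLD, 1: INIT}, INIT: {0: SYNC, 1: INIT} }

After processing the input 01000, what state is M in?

HOLD

HOLD → HOLD → INIT → SYNC → HOLD → HOLD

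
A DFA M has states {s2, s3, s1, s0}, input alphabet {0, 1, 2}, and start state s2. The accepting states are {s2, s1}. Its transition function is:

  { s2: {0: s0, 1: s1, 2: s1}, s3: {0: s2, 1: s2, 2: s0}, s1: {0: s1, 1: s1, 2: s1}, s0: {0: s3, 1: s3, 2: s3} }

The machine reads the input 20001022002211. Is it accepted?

start at s2
read '2': s2 → s1
read '0': s1 → s1
read '0': s1 → s1
read '0': s1 → s1
read '1': s1 → s1
read '0': s1 → s1
read '2': s1 → s1
read '2': s1 → s1
read '0': s1 → s1
read '0': s1 → s1
read '2': s1 → s1
read '2': s1 → s1
read '1': s1 → s1
read '1': s1 → s1
End state s1 is accepting.

Yes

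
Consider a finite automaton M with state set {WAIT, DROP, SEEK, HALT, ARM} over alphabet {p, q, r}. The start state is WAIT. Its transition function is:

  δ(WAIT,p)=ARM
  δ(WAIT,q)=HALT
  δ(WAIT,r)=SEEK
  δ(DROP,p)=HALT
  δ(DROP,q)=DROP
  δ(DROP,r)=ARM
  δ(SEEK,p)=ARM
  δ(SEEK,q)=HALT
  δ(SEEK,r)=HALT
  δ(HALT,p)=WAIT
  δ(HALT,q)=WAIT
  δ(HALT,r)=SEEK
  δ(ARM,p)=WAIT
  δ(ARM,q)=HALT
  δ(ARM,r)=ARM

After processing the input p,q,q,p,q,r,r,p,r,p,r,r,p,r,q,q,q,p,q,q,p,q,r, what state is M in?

SEEK

WAIT → ARM → HALT → WAIT → ARM → HALT → SEEK → HALT → WAIT → SEEK → ARM → ARM → ARM → WAIT → SEEK → HALT → WAIT → HALT → WAIT → HALT → WAIT → ARM → HALT → SEEK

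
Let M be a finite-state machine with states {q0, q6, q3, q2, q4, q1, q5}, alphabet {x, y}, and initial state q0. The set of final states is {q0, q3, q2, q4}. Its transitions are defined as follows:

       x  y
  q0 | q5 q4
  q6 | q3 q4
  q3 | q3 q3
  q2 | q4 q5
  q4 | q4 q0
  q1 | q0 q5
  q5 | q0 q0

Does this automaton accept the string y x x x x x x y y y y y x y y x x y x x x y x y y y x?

No

q0 → q4 → q4 → q4 → q4 → q4 → q4 → q4 → q0 → q4 → q0 → q4 → q0 → q5 → q0 → q4 → q4 → q4 → q0 → q5 → q0 → q5 → q0 → q5 → q0 → q4 → q0 → q5
End state q5 is not accepting.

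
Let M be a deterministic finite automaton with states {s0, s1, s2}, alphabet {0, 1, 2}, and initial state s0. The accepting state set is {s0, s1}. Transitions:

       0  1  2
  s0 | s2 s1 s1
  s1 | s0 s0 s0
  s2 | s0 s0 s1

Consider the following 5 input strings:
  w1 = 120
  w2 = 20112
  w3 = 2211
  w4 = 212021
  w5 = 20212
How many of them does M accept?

4

w1:
  start at s0
  read '1': s0 → s1
  read '2': s1 → s0
  read '0': s0 → s2
  end s2, rejected
w2:
  start at s0
  read '2': s0 → s1
  read '0': s1 → s0
  read '1': s0 → s1
  read '1': s1 → s0
  read '2': s0 → s1
  end s1, accepted
w3:
  start at s0
  read '2': s0 → s1
  read '2': s1 → s0
  read '1': s0 → s1
  read '1': s1 → s0
  end s0, accepted
w4:
  start at s0
  read '2': s0 → s1
  read '1': s1 → s0
  read '2': s0 → s1
  read '0': s1 → s0
  read '2': s0 → s1
  read '1': s1 → s0
  end s0, accepted
w5:
  start at s0
  read '2': s0 → s1
  read '0': s1 → s0
  read '2': s0 → s1
  read '1': s1 → s0
  read '2': s0 → s1
  end s1, accepted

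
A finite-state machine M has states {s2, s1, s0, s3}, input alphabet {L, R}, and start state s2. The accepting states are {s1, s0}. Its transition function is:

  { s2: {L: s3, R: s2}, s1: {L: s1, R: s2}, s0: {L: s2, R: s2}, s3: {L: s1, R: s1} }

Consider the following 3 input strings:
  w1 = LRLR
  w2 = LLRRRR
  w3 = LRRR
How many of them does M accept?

0

w1:
  start at s2
  read 'L': s2 → s3
  read 'R': s3 → s1
  read 'L': s1 → s1
  read 'R': s1 → s2
  end s2, rejected
w2:
  start at s2
  read 'L': s2 → s3
  read 'L': s3 → s1
  read 'R': s1 → s2
  read 'R': s2 → s2
  read 'R': s2 → s2
  read 'R': s2 → s2
  end s2, rejected
w3:
  start at s2
  read 'L': s2 → s3
  read 'R': s3 → s1
  read 'R': s1 → s2
  read 'R': s2 → s2
  end s2, rejected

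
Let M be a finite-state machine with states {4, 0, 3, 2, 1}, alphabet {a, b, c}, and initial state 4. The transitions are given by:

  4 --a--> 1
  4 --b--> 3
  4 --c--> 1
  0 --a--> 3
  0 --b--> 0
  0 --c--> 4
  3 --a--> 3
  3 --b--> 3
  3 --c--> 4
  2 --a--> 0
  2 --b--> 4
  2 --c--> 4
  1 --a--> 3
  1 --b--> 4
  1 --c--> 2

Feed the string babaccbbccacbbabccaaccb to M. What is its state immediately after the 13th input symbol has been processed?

4 → 3 → 3 → 3 → 3 → 4 → 1 → 4 → 3 → 4 → 1 → 3 → 4 → 3
After 13 symbols: 3.

3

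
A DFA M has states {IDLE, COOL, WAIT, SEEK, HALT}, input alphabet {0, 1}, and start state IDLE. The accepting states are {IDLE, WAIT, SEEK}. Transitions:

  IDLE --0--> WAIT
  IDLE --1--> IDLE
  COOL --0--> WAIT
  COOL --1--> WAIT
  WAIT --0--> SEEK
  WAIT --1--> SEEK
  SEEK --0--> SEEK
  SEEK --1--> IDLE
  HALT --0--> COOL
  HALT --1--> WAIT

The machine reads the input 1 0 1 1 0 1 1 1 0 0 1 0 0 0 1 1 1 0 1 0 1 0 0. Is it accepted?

start at IDLE
read '1': IDLE → IDLE
read '0': IDLE → WAIT
read '1': WAIT → SEEK
read '1': SEEK → IDLE
read '0': IDLE → WAIT
read '1': WAIT → SEEK
read '1': SEEK → IDLE
read '1': IDLE → IDLE
read '0': IDLE → WAIT
read '0': WAIT → SEEK
read '1': SEEK → IDLE
read '0': IDLE → WAIT
read '0': WAIT → SEEK
read '0': SEEK → SEEK
read '1': SEEK → IDLE
read '1': IDLE → IDLE
read '1': IDLE → IDLE
read '0': IDLE → WAIT
read '1': WAIT → SEEK
read '0': SEEK → SEEK
read '1': SEEK → IDLE
read '0': IDLE → WAIT
read '0': WAIT → SEEK
End state SEEK is accepting.

Yes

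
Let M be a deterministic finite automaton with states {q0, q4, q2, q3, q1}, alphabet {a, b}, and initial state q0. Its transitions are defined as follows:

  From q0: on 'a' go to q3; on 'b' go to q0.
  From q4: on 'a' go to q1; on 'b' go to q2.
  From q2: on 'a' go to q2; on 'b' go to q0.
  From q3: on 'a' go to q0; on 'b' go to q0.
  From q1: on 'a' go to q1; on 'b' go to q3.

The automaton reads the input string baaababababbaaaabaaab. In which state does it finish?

Trace: q0 -b-> q0 -a-> q3 -a-> q0 -a-> q3 -b-> q0 -a-> q3 -b-> q0 -a-> q3 -b-> q0 -a-> q3 -b-> q0 -b-> q0 -a-> q3 -a-> q0 -a-> q3 -a-> q0 -b-> q0 -a-> q3 -a-> q0 -a-> q3 -b-> q0

q0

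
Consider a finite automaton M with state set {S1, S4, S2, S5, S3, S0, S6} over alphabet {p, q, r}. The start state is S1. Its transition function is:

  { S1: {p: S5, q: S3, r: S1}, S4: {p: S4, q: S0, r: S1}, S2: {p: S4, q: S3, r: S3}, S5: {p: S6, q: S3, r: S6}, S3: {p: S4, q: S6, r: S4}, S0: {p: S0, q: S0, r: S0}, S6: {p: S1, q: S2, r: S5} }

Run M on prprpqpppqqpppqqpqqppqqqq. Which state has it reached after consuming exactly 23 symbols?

start at S1
read 'p': S1 → S5
read 'r': S5 → S6
read 'p': S6 → S1
read 'r': S1 → S1
read 'p': S1 → S5
read 'q': S5 → S3
read 'p': S3 → S4
read 'p': S4 → S4
read 'p': S4 → S4
read 'q': S4 → S0
read 'q': S0 → S0
read 'p': S0 → S0
read 'p': S0 → S0
read 'p': S0 → S0
read 'q': S0 → S0
read 'q': S0 → S0
read 'p': S0 → S0
read 'q': S0 → S0
read 'q': S0 → S0
read 'p': S0 → S0
read 'p': S0 → S0
read 'q': S0 → S0
read 'q': S0 → S0
After 23 symbols: S0.

S0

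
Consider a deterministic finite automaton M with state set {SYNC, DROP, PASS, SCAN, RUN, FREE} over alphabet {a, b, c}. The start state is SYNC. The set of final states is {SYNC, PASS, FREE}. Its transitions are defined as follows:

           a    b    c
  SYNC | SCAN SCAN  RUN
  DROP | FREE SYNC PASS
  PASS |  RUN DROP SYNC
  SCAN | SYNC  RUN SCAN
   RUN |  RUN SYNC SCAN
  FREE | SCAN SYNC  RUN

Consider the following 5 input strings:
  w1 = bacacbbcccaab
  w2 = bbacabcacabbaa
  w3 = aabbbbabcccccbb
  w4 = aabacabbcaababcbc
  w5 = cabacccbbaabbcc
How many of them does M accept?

w1: SYNC → SCAN → SYNC → RUN → RUN → SCAN → RUN → SYNC → RUN → SCAN → SCAN → SYNC → SCAN → RUN  → end RUN, rejected
w2: SYNC → SCAN → RUN → RUN → SCAN → SYNC → SCAN → SCAN → SYNC → RUN → RUN → SYNC → SCAN → SYNC → SCAN  → end SCAN, rejected
w3: SYNC → SCAN → SYNC → SCAN → RUN → SYNC → SCAN → SYNC → SCAN → SCAN → SCAN → SCAN → SCAN → SCAN → RUN → SYNC  → end SYNC, accepted
w4: SYNC → SCAN → SYNC → SCAN → SYNC → RUN → RUN → SYNC → SCAN → SCAN → SYNC → SCAN → RUN → RUN → SYNC → RUN → SYNC → RUN  → end RUN, rejected
w5: SYNC → RUN → RUN → SYNC → SCAN → SCAN → SCAN → SCAN → RUN → SYNC → SCAN → SYNC → SCAN → RUN → SCAN → SCAN  → end SCAN, rejected

1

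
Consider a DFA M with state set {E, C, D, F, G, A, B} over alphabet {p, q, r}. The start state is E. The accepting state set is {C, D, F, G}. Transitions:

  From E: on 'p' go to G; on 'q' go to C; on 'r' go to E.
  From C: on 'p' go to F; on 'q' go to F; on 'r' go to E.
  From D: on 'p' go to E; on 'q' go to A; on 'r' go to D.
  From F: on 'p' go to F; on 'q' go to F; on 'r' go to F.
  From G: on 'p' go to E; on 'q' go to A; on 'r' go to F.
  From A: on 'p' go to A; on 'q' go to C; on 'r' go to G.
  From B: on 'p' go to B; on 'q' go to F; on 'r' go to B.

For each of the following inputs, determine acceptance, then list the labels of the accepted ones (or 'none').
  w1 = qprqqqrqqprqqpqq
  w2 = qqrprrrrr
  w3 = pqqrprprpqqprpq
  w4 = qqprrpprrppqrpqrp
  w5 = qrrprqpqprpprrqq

w1:
  start at E
  read 'q': E → C
  read 'p': C → F
  read 'r': F → F
  read 'q': F → F
  read 'q': F → F
  read 'q': F → F
  read 'r': F → F
  read 'q': F → F
  read 'q': F → F
  read 'p': F → F
  read 'r': F → F
  read 'q': F → F
  read 'q': F → F
  read 'p': F → F
  read 'q': F → F
  read 'q': F → F
  end F, accepted
w2:
  start at E
  read 'q': E → C
  read 'q': C → F
  read 'r': F → F
  read 'p': F → F
  read 'r': F → F
  read 'r': F → F
  read 'r': F → F
  read 'r': F → F
  read 'r': F → F
  end F, accepted
w3:
  start at E
  read 'p': E → G
  read 'q': G → A
  read 'q': A → C
  read 'r': C → E
  read 'p': E → G
  read 'r': G → F
  read 'p': F → F
  read 'r': F → F
  read 'p': F → F
  read 'q': F → F
  read 'q': F → F
  read 'p': F → F
  read 'r': F → F
  read 'p': F → F
  read 'q': F → F
  end F, accepted
w4:
  start at E
  read 'q': E → C
  read 'q': C → F
  read 'p': F → F
  read 'r': F → F
  read 'r': F → F
  read 'p': F → F
  read 'p': F → F
  read 'r': F → F
  read 'r': F → F
  read 'p': F → F
  read 'p': F → F
  read 'q': F → F
  read 'r': F → F
  read 'p': F → F
  read 'q': F → F
  read 'r': F → F
  read 'p': F → F
  end F, accepted
w5:
  start at E
  read 'q': E → C
  read 'r': C → E
  read 'r': E → E
  read 'p': E → G
  read 'r': G → F
  read 'q': F → F
  read 'p': F → F
  read 'q': F → F
  read 'p': F → F
  read 'r': F → F
  read 'p': F → F
  read 'p': F → F
  read 'r': F → F
  read 'r': F → F
  read 'q': F → F
  read 'q': F → F
  end F, accepted

w1, w2, w3, w4, w5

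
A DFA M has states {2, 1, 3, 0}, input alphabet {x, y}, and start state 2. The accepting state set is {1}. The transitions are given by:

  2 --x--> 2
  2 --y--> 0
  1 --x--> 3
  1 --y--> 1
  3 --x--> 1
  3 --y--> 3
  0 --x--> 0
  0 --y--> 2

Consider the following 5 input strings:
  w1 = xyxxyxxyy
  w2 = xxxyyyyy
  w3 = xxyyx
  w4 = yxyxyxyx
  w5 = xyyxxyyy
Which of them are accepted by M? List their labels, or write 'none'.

none

w1: 2 → 2 → 0 → 0 → 0 → 2 → 2 → 2 → 0 → 2  → end 2, rejected
w2: 2 → 2 → 2 → 2 → 0 → 2 → 0 → 2 → 0  → end 0, rejected
w3: 2 → 2 → 2 → 0 → 2 → 2  → end 2, rejected
w4: 2 → 0 → 0 → 2 → 2 → 0 → 0 → 2 → 2  → end 2, rejected
w5: 2 → 2 → 0 → 2 → 2 → 2 → 0 → 2 → 0  → end 0, rejected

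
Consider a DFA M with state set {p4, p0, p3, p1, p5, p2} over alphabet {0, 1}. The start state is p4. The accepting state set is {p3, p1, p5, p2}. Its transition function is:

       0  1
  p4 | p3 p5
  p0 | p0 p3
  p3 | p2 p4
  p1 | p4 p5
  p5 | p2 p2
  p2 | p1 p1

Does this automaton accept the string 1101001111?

Yes

start at p4
read '1': p4 → p5
read '1': p5 → p2
read '0': p2 → p1
read '1': p1 → p5
read '0': p5 → p2
read '0': p2 → p1
read '1': p1 → p5
read '1': p5 → p2
read '1': p2 → p1
read '1': p1 → p5
End state p5 is accepting.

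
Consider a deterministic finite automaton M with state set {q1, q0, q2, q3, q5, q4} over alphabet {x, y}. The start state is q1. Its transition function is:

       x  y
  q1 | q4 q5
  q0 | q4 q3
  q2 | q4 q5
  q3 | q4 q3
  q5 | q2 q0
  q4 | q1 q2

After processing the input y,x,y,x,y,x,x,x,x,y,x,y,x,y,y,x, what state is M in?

q1 → q5 → q2 → q5 → q2 → q5 → q2 → q4 → q1 → q4 → q2 → q4 → q2 → q4 → q2 → q5 → q2

q2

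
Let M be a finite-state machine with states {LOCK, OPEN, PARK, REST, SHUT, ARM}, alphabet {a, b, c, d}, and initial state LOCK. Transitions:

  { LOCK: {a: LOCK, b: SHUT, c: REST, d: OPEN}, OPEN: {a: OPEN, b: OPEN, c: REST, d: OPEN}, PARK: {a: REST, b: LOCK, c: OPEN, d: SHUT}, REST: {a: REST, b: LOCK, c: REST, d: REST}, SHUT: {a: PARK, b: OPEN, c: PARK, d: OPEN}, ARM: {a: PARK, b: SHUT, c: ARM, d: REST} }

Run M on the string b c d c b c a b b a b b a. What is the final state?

PARK

Trace: LOCK -b-> SHUT -c-> PARK -d-> SHUT -c-> PARK -b-> LOCK -c-> REST -a-> REST -b-> LOCK -b-> SHUT -a-> PARK -b-> LOCK -b-> SHUT -a-> PARK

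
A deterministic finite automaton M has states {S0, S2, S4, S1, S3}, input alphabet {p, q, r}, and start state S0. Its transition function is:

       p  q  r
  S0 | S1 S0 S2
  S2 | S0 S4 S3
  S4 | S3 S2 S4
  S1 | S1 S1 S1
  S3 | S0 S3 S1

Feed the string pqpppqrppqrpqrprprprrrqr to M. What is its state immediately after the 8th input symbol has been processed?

start at S0
read 'p': S0 → S1
read 'q': S1 → S1
read 'p': S1 → S1
read 'p': S1 → S1
read 'p': S1 → S1
read 'q': S1 → S1
read 'r': S1 → S1
read 'p': S1 → S1
After 8 symbols: S1.

S1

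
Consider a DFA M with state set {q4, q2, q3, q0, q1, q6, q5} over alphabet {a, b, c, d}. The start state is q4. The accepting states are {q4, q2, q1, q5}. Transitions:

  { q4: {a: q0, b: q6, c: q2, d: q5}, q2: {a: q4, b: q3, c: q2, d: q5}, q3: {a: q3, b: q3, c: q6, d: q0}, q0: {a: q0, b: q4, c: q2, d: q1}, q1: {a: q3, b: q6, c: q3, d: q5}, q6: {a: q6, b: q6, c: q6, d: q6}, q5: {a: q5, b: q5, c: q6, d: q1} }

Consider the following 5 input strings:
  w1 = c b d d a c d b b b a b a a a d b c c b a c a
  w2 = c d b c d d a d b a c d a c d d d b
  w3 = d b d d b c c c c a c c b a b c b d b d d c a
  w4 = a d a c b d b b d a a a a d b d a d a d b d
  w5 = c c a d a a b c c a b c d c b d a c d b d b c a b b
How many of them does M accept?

w1: Trace: q4 -c-> q2 -b-> q3 -d-> q0 -d-> q1 -a-> q3 -c-> q6 -d-> q6 -b-> q6 -b-> q6 -b-> q6 -a-> q6 -b-> q6 -a-> q6 -a-> q6 -a-> q6 -d-> q6 -b-> q6 -c-> q6 -c-> q6 -b-> q6 -a-> q6 -c-> q6 -a-> q6  → end q6, rejected
w2: Trace: q4 -c-> q2 -d-> q5 -b-> q5 -c-> q6 -d-> q6 -d-> q6 -a-> q6 -d-> q6 -b-> q6 -a-> q6 -c-> q6 -d-> q6 -a-> q6 -c-> q6 -d-> q6 -d-> q6 -d-> q6 -b-> q6  → end q6, rejected
w3: Trace: q4 -d-> q5 -b-> q5 -d-> q1 -d-> q5 -b-> q5 -c-> q6 -c-> q6 -c-> q6 -c-> q6 -a-> q6 -c-> q6 -c-> q6 -b-> q6 -a-> q6 -b-> q6 -c-> q6 -b-> q6 -d-> q6 -b-> q6 -d-> q6 -d-> q6 -c-> q6 -a-> q6  → end q6, rejected
w4: Trace: q4 -a-> q0 -d-> q1 -a-> q3 -c-> q6 -b-> q6 -d-> q6 -b-> q6 -b-> q6 -d-> q6 -a-> q6 -a-> q6 -a-> q6 -a-> q6 -d-> q6 -b-> q6 -d-> q6 -a-> q6 -d-> q6 -a-> q6 -d-> q6 -b-> q6 -d-> q6  → end q6, rejected
w5: Trace: q4 -c-> q2 -c-> q2 -a-> q4 -d-> q5 -a-> q5 -a-> q5 -b-> q5 -c-> q6 -c-> q6 -a-> q6 -b-> q6 -c-> q6 -d-> q6 -c-> q6 -b-> q6 -d-> q6 -a-> q6 -c-> q6 -d-> q6 -b-> q6 -d-> q6 -b-> q6 -c-> q6 -a-> q6 -b-> q6 -b-> q6  → end q6, rejected

0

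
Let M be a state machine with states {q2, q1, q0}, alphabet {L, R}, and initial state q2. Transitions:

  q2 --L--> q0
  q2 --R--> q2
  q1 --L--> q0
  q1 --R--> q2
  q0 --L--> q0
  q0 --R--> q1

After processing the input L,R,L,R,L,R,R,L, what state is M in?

Trace: q2 -L-> q0 -R-> q1 -L-> q0 -R-> q1 -L-> q0 -R-> q1 -R-> q2 -L-> q0

q0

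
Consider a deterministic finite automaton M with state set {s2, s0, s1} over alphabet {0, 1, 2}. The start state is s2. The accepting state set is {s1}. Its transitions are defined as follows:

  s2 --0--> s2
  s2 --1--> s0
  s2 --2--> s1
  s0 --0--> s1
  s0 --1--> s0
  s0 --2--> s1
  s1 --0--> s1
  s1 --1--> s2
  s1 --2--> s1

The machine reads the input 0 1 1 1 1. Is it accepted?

No

s2 → s2 → s0 → s0 → s0 → s0
End state s0 is not accepting.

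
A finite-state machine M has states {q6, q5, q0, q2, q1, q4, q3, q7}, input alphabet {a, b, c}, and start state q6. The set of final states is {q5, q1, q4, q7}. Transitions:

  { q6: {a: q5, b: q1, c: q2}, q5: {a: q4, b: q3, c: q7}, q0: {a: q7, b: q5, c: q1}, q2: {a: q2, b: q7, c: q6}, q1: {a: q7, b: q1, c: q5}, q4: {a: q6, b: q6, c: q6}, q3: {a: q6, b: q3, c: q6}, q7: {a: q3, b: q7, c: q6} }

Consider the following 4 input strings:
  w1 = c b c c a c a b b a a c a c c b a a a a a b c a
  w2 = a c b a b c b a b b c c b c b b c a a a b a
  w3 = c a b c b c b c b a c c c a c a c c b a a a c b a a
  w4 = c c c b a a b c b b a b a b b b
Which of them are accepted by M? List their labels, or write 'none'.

w1, w4

w1:
  start at q6
  read 'c': q6 → q2
  read 'b': q2 → q7
  read 'c': q7 → q6
  read 'c': q6 → q2
  read 'a': q2 → q2
  read 'c': q2 → q6
  read 'a': q6 → q5
  read 'b': q5 → q3
  read 'b': q3 → q3
  read 'a': q3 → q6
  read 'a': q6 → q5
  read 'c': q5 → q7
  read 'a': q7 → q3
  read 'c': q3 → q6
  read 'c': q6 → q2
  read 'b': q2 → q7
  read 'a': q7 → q3
  read 'a': q3 → q6
  read 'a': q6 → q5
  read 'a': q5 → q4
  read 'a': q4 → q6
  read 'b': q6 → q1
  read 'c': q1 → q5
  read 'a': q5 → q4
  end q4, accepted
w2:
  start at q6
  read 'a': q6 → q5
  read 'c': q5 → q7
  read 'b': q7 → q7
  read 'a': q7 → q3
  read 'b': q3 → q3
  read 'c': q3 → q6
  read 'b': q6 → q1
  read 'a': q1 → q7
  read 'b': q7 → q7
  read 'b': q7 → q7
  read 'c': q7 → q6
  read 'c': q6 → q2
  read 'b': q2 → q7
  read 'c': q7 → q6
  read 'b': q6 → q1
  read 'b': q1 → q1
  read 'c': q1 → q5
  read 'a': q5 → q4
  read 'a': q4 → q6
  read 'a': q6 → q5
  read 'b': q5 → q3
  read 'a': q3 → q6
  end q6, rejected
w3:
  start at q6
  read 'c': q6 → q2
  read 'a': q2 → q2
  read 'b': q2 → q7
  read 'c': q7 → q6
  read 'b': q6 → q1
  read 'c': q1 → q5
  read 'b': q5 → q3
  read 'c': q3 → q6
  read 'b': q6 → q1
  read 'a': q1 → q7
  read 'c': q7 → q6
  read 'c': q6 → q2
  read 'c': q2 → q6
  read 'a': q6 → q5
  read 'c': q5 → q7
  read 'a': q7 → q3
  read 'c': q3 → q6
  read 'c': q6 → q2
  read 'b': q2 → q7
  read 'a': q7 → q3
  read 'a': q3 → q6
  read 'a': q6 → q5
  read 'c': q5 → q7
  read 'b': q7 → q7
  read 'a': q7 → q3
  read 'a': q3 → q6
  end q6, rejected
w4:
  start at q6
  read 'c': q6 → q2
  read 'c': q2 → q6
  read 'c': q6 → q2
  read 'b': q2 → q7
  read 'a': q7 → q3
  read 'a': q3 → q6
  read 'b': q6 → q1
  read 'c': q1 → q5
  read 'b': q5 → q3
  read 'b': q3 → q3
  read 'a': q3 → q6
  read 'b': q6 → q1
  read 'a': q1 → q7
  read 'b': q7 → q7
  read 'b': q7 → q7
  read 'b': q7 → q7
  end q7, accepted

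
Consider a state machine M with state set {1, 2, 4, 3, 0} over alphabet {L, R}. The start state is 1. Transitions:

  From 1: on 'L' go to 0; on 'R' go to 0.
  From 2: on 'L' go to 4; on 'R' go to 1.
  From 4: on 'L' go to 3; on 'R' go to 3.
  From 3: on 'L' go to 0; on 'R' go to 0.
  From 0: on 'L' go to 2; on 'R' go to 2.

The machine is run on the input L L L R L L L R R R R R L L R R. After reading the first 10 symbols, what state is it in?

Trace: 1 -L-> 0 -L-> 2 -L-> 4 -R-> 3 -L-> 0 -L-> 2 -L-> 4 -R-> 3 -R-> 0 -R-> 2
After 10 symbols: 2.

2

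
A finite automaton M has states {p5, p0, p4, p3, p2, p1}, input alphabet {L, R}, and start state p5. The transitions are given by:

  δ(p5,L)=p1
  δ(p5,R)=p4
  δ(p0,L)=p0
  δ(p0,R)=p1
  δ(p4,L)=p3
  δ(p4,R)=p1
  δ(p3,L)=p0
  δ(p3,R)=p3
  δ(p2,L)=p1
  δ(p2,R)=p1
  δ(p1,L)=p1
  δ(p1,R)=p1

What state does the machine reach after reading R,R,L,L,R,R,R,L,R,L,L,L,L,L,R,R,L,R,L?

p5 → p4 → p1 → p1 → p1 → p1 → p1 → p1 → p1 → p1 → p1 → p1 → p1 → p1 → p1 → p1 → p1 → p1 → p1 → p1

p1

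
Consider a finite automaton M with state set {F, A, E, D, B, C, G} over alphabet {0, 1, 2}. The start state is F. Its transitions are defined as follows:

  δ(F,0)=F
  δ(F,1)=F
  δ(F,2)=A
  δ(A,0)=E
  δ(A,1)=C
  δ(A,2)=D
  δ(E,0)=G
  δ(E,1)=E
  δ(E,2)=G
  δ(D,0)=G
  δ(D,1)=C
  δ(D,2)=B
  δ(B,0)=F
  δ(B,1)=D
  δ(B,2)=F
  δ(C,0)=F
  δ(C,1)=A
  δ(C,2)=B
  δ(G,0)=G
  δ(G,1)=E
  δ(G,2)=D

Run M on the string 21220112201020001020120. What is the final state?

G

F → A → C → B → F → F → F → F → A → D → G → E → G → D → G → G → G → E → G → D → G → E → G → G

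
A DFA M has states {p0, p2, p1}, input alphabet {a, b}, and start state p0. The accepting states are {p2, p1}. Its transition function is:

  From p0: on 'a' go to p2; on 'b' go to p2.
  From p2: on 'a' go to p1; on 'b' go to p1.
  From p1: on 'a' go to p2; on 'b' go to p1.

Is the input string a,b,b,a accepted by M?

Yes

start at p0
read 'a': p0 → p2
read 'b': p2 → p1
read 'b': p1 → p1
read 'a': p1 → p2
End state p2 is accepting.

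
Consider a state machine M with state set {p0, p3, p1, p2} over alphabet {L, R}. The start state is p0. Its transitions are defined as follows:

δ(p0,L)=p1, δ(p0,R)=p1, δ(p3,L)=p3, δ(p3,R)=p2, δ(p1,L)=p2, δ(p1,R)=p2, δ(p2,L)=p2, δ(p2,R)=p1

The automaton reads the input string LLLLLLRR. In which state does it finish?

p2

p0 → p1 → p2 → p2 → p2 → p2 → p2 → p1 → p2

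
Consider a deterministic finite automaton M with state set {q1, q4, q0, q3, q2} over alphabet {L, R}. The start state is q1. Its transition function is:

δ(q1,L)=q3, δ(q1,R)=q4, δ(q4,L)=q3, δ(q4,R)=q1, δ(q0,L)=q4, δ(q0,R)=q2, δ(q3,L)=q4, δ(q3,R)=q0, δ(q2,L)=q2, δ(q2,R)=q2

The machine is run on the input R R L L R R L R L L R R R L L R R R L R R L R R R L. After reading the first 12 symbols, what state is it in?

q1 → q4 → q1 → q3 → q4 → q1 → q4 → q3 → q0 → q4 → q3 → q0 → q2
After 12 symbols: q2.

q2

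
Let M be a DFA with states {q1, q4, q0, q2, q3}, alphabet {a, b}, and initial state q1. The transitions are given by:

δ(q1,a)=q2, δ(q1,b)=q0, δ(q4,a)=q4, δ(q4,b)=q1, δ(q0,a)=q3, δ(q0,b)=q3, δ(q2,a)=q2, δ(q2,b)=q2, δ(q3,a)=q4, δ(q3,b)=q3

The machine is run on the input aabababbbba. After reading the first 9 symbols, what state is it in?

q2

Trace: q1 -a-> q2 -a-> q2 -b-> q2 -a-> q2 -b-> q2 -a-> q2 -b-> q2 -b-> q2 -b-> q2
After 9 symbols: q2.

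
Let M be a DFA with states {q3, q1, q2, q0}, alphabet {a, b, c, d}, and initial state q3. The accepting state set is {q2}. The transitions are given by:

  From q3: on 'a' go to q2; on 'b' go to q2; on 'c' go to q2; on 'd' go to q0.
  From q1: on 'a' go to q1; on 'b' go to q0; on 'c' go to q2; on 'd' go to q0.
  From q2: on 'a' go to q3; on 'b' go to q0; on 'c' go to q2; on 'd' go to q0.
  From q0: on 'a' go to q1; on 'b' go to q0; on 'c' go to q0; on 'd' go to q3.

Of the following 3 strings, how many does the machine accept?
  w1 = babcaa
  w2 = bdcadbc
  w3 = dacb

w1: q3 → q2 → q3 → q2 → q2 → q3 → q2  → end q2, accepted
w2: q3 → q2 → q0 → q0 → q1 → q0 → q0 → q0  → end q0, rejected
w3: q3 → q0 → q1 → q2 → q0  → end q0, rejected

1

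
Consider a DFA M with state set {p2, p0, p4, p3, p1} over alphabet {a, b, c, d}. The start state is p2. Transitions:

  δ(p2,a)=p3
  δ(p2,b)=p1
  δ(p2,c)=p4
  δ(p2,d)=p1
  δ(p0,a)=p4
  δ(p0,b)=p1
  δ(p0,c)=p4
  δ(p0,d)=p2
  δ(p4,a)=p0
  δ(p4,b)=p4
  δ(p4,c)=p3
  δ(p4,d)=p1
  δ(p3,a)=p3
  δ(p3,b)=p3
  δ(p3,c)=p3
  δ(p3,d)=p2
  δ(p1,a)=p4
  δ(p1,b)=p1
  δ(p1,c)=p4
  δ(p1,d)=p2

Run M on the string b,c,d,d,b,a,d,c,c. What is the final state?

p3

Trace: p2 -b-> p1 -c-> p4 -d-> p1 -d-> p2 -b-> p1 -a-> p4 -d-> p1 -c-> p4 -c-> p3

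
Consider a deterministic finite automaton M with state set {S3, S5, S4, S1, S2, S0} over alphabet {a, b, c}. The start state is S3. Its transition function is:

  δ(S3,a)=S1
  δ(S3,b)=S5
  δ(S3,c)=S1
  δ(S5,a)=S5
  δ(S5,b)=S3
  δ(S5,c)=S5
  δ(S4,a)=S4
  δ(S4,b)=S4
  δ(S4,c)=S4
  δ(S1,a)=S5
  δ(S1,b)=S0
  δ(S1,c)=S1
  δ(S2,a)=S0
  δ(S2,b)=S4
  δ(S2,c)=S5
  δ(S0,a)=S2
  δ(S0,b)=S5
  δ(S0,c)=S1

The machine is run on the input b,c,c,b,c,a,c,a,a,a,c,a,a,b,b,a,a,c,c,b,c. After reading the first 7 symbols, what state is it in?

S5

S3 → S5 → S5 → S5 → S3 → S1 → S5 → S5
After 7 symbols: S5.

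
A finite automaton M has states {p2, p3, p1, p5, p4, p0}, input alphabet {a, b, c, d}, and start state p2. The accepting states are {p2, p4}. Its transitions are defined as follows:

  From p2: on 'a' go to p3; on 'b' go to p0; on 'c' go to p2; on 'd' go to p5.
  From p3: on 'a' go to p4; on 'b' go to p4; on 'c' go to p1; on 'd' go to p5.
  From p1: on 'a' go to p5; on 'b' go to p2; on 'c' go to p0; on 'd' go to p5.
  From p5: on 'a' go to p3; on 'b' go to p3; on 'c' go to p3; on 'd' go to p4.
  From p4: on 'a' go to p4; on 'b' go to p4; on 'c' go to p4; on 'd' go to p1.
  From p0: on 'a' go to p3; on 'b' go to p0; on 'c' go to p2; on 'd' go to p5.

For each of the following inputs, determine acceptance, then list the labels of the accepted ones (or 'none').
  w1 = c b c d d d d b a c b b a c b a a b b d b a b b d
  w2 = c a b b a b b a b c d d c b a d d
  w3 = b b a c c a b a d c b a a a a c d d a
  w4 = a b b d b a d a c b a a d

w1:
  start at p2
  read 'c': p2 → p2
  read 'b': p2 → p0
  read 'c': p0 → p2
  read 'd': p2 → p5
  read 'd': p5 → p4
  read 'd': p4 → p1
  read 'd': p1 → p5
  read 'b': p5 → p3
  read 'a': p3 → p4
  read 'c': p4 → p4
  read 'b': p4 → p4
  read 'b': p4 → p4
  read 'a': p4 → p4
  read 'c': p4 → p4
  read 'b': p4 → p4
  read 'a': p4 → p4
  read 'a': p4 → p4
  read 'b': p4 → p4
  read 'b': p4 → p4
  read 'd': p4 → p1
  read 'b': p1 → p2
  read 'a': p2 → p3
  read 'b': p3 → p4
  read 'b': p4 → p4
  read 'd': p4 → p1
  end p1, rejected
w2:
  start at p2
  read 'c': p2 → p2
  read 'a': p2 → p3
  read 'b': p3 → p4
  read 'b': p4 → p4
  read 'a': p4 → p4
  read 'b': p4 → p4
  read 'b': p4 → p4
  read 'a': p4 → p4
  read 'b': p4 → p4
  read 'c': p4 → p4
  read 'd': p4 → p1
  read 'd': p1 → p5
  read 'c': p5 → p3
  read 'b': p3 → p4
  read 'a': p4 → p4
  read 'd': p4 → p1
  read 'd': p1 → p5
  end p5, rejected
w3:
  start at p2
  read 'b': p2 → p0
  read 'b': p0 → p0
  read 'a': p0 → p3
  read 'c': p3 → p1
  read 'c': p1 → p0
  read 'a': p0 → p3
  read 'b': p3 → p4
  read 'a': p4 → p4
  read 'd': p4 → p1
  read 'c': p1 → p0
  read 'b': p0 → p0
  read 'a': p0 → p3
  read 'a': p3 → p4
  read 'a': p4 → p4
  read 'a': p4 → p4
  read 'c': p4 → p4
  read 'd': p4 → p1
  read 'd': p1 → p5
  read 'a': p5 → p3
  end p3, rejected
w4:
  start at p2
  read 'a': p2 → p3
  read 'b': p3 → p4
  read 'b': p4 → p4
  read 'd': p4 → p1
  read 'b': p1 → p2
  read 'a': p2 → p3
  read 'd': p3 → p5
  read 'a': p5 → p3
  read 'c': p3 → p1
  read 'b': p1 → p2
  read 'a': p2 → p3
  read 'a': p3 → p4
  read 'd': p4 → p1
  end p1, rejected

none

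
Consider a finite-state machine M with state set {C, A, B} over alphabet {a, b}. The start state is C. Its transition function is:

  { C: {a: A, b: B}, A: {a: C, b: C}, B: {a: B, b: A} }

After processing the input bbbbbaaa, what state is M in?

C → B → A → C → B → A → C → A → C

C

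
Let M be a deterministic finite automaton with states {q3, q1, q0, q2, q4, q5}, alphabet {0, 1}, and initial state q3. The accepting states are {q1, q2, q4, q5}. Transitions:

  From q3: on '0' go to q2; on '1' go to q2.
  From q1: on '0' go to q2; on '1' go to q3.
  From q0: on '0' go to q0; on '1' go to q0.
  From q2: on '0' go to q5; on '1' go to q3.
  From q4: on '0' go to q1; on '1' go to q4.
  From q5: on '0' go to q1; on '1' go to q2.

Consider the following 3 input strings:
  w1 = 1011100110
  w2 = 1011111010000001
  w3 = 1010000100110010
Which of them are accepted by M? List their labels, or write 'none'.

w1:
  start at q3
  read '1': q3 → q2
  read '0': q2 → q5
  read '1': q5 → q2
  read '1': q2 → q3
  read '1': q3 → q2
  read '0': q2 → q5
  read '0': q5 → q1
  read '1': q1 → q3
  read '1': q3 → q2
  read '0': q2 → q5
  end q5, accepted
w2:
  start at q3
  read '1': q3 → q2
  read '0': q2 → q5
  read '1': q5 → q2
  read '1': q2 → q3
  read '1': q3 → q2
  read '1': q2 → q3
  read '1': q3 → q2
  read '0': q2 → q5
  read '1': q5 → q2
  read '0': q2 → q5
  read '0': q5 → q1
  read '0': q1 → q2
  read '0': q2 → q5
  read '0': q5 → q1
  read '0': q1 → q2
  read '1': q2 → q3
  end q3, rejected
w3:
  start at q3
  read '1': q3 → q2
  read '0': q2 → q5
  read '1': q5 → q2
  read '0': q2 → q5
  read '0': q5 → q1
  read '0': q1 → q2
  read '0': q2 → q5
  read '1': q5 → q2
  read '0': q2 → q5
  read '0': q5 → q1
  read '1': q1 → q3
  read '1': q3 → q2
  read '0': q2 → q5
  read '0': q5 → q1
  read '1': q1 → q3
  read '0': q3 → q2
  end q2, accepted

w1, w3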